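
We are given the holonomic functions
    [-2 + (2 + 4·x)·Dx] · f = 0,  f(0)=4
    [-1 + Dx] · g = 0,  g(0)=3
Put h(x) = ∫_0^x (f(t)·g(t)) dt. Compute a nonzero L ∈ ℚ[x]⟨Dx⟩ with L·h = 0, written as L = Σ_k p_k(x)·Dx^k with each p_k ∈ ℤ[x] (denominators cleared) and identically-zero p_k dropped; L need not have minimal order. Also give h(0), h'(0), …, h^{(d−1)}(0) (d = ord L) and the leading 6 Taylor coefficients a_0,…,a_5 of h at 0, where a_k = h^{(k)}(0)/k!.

L = (-2 - 2·x)·Dx + (1 + 2·x)·Dx^2  (order 2).
h: a_k = 0, 12, 12, 4, 2, -2/5, …
ICs: h(0) = 0, h′(0) = 12.

f: a_k = 4, 4, -2, 2, -5/2, 7/2, …
g: a_k = 3, 3, 3/2, 1/2, 1/8, 1/40, …
f·g: L₀ = L_f ⊗_s L_g, ord ≤ 1·1.
Integrate: L := L₀·Dx.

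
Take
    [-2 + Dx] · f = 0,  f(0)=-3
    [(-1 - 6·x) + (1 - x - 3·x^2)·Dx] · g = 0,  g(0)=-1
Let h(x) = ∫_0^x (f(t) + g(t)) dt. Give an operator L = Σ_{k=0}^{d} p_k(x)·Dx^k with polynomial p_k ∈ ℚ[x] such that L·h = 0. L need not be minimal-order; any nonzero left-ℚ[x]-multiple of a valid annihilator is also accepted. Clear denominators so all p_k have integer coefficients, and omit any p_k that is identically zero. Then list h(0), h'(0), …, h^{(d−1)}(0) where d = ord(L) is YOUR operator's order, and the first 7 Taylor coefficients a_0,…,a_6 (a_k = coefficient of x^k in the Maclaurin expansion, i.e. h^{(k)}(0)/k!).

L = (12 + 16·x + 144·x^2 + 72·x^3)·Dx + (-4 - 26·x - 74·x^2 + 24·x^3 + 36·x^4)·Dx^2 + (-1 + 9·x + x^2 - 30·x^3 - 18·x^4)·Dx^3  (order 3).
h: a_k = 0, -4, -7/2, -10/3, -11/4, -21/5, -34/5, …
ICs: h(0) = 0, h′(0) = -4, h′′(0) = -7.

f: a_k = -3, -6, -6, -4, -2, -4/5, -4/15, …
g: a_k = -1, -1, -4, -7, -19, -40, -97, …
Sum ⇒ L₀ = lclm(L_f,L_g) in ℚ(x)⟨Dx⟩.
∫: right-multiply L₀ by Dx.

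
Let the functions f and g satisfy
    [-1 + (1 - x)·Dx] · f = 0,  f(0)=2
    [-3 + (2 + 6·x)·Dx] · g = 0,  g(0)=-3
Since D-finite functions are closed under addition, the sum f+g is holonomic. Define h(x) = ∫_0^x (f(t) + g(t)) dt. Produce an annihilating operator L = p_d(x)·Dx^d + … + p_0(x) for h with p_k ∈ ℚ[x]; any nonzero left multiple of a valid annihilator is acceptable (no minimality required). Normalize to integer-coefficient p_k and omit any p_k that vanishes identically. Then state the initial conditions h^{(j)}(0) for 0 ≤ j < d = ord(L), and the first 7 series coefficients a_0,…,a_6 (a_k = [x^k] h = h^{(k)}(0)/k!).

L = (-21 - 27·x)·Dx + (17 + 30·x + 81·x^2)·Dx^2 + (2 - 14·x - 42·x^2 + 54·x^3)·Dx^3  (order 3).
h: a_k = 0, -1, -5/4, 43/24, -49/64, 1471/640, -4591/1536, …
ICs: h(0) = 0, h′(0) = -1, h′′(0) = -5/2.

f: a_k = 2, 2, 2, 2, 2, 2, 2, …
g: a_k = -3, -9/2, 27/8, -81/16, 1215/128, -5103/256, 45927/1024, …
h₀=f+g: left-lcm gives L₀, ord ≤ 2.
h=∫₀ˣh₀: take L = L₀·Dx.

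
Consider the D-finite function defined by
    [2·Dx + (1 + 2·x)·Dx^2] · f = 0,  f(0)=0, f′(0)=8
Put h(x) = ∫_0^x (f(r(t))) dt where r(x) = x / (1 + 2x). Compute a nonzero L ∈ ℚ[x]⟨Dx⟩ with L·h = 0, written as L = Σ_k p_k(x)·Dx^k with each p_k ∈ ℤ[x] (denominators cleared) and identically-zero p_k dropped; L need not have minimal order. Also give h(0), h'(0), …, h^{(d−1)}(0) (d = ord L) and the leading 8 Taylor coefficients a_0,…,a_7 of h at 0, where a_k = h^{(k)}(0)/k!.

f: a_k = 0, 8, -8, 32/3, -16, 128/5, -128/3, 512/7, …
Change of var in L_f (x↦r) gives L₀.
h=∫h₀ ⇒ L = L₀·Dx.
L = (6 + 16·x)·Dx^2 + (1 + 6·x + 8·x^2)·Dx^3  (order 3).
h: a_k = 0, 0, 4, -8, 56/3, -48, 1984/15, -384, …
ICs: h(0) = 0, h′(0) = 0, h′′(0) = 8.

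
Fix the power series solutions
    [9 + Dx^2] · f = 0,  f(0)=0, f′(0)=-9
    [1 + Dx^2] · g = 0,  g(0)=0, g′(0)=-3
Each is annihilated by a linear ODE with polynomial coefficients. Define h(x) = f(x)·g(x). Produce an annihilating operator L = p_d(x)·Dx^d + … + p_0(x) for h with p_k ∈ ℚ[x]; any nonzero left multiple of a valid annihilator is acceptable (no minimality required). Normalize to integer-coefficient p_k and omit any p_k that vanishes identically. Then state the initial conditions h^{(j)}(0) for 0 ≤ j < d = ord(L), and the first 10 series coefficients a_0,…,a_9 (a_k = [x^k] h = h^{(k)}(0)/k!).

f: a_k = 0, -9, 0, 27/2, 0, -243/40, 0, 729/560, 0, -729/4480, …
g: a_k = 0, -3, 0, 1/2, 0, -1/40, 0, 1/1680, 0, -1/120960, …
Sym-product of L_f,L_g gives L₀ (≤ ord 4).
L = 64 + 20·Dx^2 + Dx^4  (order 4).
h: a_k = 0, 0, 27, 0, -45, 0, 126/5, 0, -51/7, 0, …
ICs: h(0) = 0, h′(0) = 0, h′′(0) = 54, h′′′(0) = 0.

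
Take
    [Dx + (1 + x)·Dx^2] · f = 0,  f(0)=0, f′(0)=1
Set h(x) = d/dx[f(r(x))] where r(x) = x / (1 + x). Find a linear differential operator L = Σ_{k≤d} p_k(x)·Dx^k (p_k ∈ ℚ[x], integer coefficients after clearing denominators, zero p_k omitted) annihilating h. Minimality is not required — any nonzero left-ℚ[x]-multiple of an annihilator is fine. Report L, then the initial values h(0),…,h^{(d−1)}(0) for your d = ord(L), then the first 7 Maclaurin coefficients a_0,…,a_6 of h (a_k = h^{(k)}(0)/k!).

L = (3 + 4·x) + (1 + 3·x + 2·x^2)·Dx  (order 1).
h: a_k = 1, -3, 7, -15, 31, -63, 127, …
ICs: h(0) = 1.

f: a_k = 0, 1, -1/2, 1/3, -1/4, 1/5, -1/6, …
f∘r: x↦r, Dx↦Dx/r' in L_f ⇒ L₀.
Derive L from L₀ (diff closure).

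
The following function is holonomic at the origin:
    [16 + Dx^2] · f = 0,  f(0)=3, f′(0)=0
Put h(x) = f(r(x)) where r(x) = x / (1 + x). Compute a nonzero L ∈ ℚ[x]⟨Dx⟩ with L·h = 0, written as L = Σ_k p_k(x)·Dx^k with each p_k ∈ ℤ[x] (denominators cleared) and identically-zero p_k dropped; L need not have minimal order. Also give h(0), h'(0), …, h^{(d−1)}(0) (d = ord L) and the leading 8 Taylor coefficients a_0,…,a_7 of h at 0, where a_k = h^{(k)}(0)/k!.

f: a_k = 3, 0, -24, 0, 32, 0, -256/15, 0, …
h₀=f(r): pull back L_f along r ⇒ L₀.
L = 16 + (2 + 6·x + 6·x^2 + 2·x^3)·Dx + (1 + 4·x + 6·x^2 + 4·x^3 + x^4)·Dx^2  (order 2).
h: a_k = 3, 0, -24, 48, -40, -32, 2744/15, -1968/5, …
ICs: h(0) = 3, h′(0) = 0.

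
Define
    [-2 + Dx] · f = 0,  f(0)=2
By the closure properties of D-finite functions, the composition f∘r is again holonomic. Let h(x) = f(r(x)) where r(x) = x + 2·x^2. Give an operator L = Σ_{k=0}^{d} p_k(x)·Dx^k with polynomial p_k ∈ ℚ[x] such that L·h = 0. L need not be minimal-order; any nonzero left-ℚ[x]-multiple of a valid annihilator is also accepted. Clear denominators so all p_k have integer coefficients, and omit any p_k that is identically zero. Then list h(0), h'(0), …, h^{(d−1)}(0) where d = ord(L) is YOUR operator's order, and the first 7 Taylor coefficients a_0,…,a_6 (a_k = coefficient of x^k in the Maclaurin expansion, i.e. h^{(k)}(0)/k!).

f: a_k = 2, 4, 4, 8/3, 4/3, 8/15, 8/45, …
f∘r: x↦r, Dx↦Dx/r' in L_f ⇒ L₀.
L = (-2 - 8·x) + Dx  (order 1).
h: a_k = 2, 4, 12, 56/3, 100/3, 216/5, 2648/45, …
ICs: h(0) = 2.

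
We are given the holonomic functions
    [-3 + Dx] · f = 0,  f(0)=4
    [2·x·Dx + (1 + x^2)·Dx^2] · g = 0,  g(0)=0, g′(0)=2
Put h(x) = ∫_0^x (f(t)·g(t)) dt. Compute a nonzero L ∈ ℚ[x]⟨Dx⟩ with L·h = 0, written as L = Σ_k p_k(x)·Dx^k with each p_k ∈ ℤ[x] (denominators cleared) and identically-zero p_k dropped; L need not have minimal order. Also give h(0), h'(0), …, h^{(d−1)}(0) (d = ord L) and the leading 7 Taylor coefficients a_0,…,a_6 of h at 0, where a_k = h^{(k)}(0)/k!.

L = (9 - 6·x + 9·x^2)·Dx + (-6 + 2·x - 6·x^2)·Dx^2 + (1 + x^2)·Dx^3  (order 3).
h: a_k = 0, 0, 4, 8, 25/3, 28/5, 83/30, …
ICs: h(0) = 0, h′(0) = 0, h′′(0) = 8.

f: a_k = 4, 12, 18, 18, 27/2, 81/10, 81/20, …
g: a_k = 0, 2, 0, -2/3, 0, 2/5, 0, …
Product ⇒ symmetric product L₀, ord ≤ 2.
∫: right-multiply L₀ by Dx.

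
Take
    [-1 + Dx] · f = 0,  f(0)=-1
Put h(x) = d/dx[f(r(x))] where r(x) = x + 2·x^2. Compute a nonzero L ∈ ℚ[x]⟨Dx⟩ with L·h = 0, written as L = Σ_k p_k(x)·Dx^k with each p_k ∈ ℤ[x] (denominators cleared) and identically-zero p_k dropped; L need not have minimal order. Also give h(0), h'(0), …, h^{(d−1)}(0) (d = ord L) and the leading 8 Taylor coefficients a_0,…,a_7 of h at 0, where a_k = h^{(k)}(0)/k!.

f: a_k = -1, -1, -1/2, -1/6, -1/24, -1/120, -1/720, -1/5040, …
Substitute x→r, Dx→(1/r')Dx; clear ⇒ L₀.
Differentiate: ansatz ord ≤ ord L₀ ⇒ L.
L = (5 + 8·x + 16·x^2) + (-1 - 4·x)·Dx  (order 1).
h: a_k = -1, -5, -13/2, -73/6, -281/24, -1741/120, -1697/144, -57233/5040, …
ICs: h(0) = -1.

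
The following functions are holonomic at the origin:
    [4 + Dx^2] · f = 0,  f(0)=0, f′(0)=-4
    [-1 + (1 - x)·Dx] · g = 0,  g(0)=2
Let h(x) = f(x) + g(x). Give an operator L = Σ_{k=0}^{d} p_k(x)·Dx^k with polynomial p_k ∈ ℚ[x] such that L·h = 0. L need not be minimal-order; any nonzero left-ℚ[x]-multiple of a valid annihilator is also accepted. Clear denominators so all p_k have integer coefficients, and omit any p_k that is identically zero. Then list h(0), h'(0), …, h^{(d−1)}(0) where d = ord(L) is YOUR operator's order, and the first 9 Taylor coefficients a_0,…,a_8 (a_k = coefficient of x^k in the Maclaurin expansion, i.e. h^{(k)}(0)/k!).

f: a_k = 0, -4, 0, 8/3, 0, -8/15, 0, 16/315, 0, …
g: a_k = 2, 2, 2, 2, 2, 2, 2, 2, 2, …
Sum ⇒ L₀ = lclm(L_f,L_g) in ℚ(x)⟨Dx⟩.
L = (-20 + 16·x - 8·x^2) + (12 - 28·x + 24·x^2 - 8·x^3)·Dx + (-5 + 4·x - 2·x^2)·Dx^2 + (3 - 7·x + 6·x^2 - 2·x^3)·Dx^3  (order 3).
h: a_k = 2, -2, 2, 14/3, 2, 22/15, 2, 646/315, 2, …
ICs: h(0) = 2, h′(0) = -2, h′′(0) = 4.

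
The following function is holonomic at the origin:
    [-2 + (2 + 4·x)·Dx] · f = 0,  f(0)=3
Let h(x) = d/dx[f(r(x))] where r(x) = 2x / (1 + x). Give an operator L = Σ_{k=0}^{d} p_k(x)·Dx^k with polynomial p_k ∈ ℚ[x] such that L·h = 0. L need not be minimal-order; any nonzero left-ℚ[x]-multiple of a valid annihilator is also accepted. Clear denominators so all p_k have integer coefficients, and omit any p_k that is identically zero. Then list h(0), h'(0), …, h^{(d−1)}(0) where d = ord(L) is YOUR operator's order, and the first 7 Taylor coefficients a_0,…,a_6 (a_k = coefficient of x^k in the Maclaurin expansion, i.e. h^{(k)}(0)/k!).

L = (-4 - 10·x) + (-1 - 6·x - 5·x^2)·Dx  (order 1).
h: a_k = 6, -24, 90, -360, 1530, -6768, 30702, …
ICs: h(0) = 6.

f: a_k = 3, 3, -3/2, 3/2, -15/8, 21/8, -63/16, …
Substitute x→r, Dx→(1/r')Dx; clear ⇒ L₀.
h₀' ⇒ L via d/dx closure of L₀.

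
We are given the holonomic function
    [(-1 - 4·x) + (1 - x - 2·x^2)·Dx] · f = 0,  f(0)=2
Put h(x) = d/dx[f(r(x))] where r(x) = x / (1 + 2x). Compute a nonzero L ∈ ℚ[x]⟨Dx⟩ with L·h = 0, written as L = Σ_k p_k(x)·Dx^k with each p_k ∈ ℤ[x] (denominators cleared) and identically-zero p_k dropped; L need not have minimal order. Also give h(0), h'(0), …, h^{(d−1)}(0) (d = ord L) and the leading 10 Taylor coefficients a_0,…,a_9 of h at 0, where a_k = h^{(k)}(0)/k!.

L = 2 + (-1 - 11·x - 36·x^2 - 36·x^3)·Dx  (order 1).
h: a_k = 2, 4, -18, 72, -270, 972, -3402, 11664, -39366, 131220, …
ICs: h(0) = 2.

f: a_k = 2, 2, 6, 10, 22, 42, 86, 170, 342, 682, …
f∘r: x↦r, Dx↦Dx/r' in L_f ⇒ L₀.
h=h₀': d/dx-closure on L₀ ⇒ L.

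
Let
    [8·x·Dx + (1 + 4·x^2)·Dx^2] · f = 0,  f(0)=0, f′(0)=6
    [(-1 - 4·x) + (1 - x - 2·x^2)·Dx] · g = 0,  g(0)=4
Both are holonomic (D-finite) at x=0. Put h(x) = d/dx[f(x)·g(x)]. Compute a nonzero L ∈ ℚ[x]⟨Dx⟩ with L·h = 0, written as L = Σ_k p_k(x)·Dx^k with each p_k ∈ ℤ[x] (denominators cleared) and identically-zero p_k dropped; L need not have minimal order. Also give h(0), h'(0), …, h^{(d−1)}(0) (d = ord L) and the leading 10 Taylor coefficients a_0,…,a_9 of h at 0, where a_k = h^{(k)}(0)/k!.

f: a_k = 0, 6, 0, -8, 0, 96/5, 0, -384/7, 0, 512/3, …
g: a_k = 4, 4, 12, 20, 44, 84, 172, 340, 684, 1364, …
Product ⇒ symmetric product L₀, ord ≤ 2.
h=h₀': d/dx-closure on L₀ ⇒ L.
L = (288·x^2 + 384·x^3 + 1152·x^4) + (5 + 24·x + 36·x^2 + 128·x^3 + 384·x^4 + 768·x^5)·Dx + (-1 - x - 12·x^2 + 12·x^3 - 8·x^4 + 64·x^5 + 96·x^6)·Dx^2  (order 2).
h: a_k = 24, 48, 120, 352, 1224, 12624/5, 24184/5, 85824/7, 1133112/35, 1399088/21, …
ICs: h(0) = 24, h′(0) = 48.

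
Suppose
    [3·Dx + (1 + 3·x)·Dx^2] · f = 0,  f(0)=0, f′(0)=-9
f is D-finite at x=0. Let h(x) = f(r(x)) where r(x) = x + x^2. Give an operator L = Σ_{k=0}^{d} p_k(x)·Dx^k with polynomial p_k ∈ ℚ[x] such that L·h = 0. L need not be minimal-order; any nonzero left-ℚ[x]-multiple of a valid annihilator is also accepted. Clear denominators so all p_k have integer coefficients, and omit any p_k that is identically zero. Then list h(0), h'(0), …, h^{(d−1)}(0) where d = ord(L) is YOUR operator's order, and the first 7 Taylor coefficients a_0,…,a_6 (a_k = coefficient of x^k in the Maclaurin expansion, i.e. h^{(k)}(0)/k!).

f: a_k = 0, -9, 27/2, -27, 243/4, -729/5, 729/2, …
h₀=f(r): pull back L_f along r ⇒ L₀.
L = (1 + 6·x + 6·x^2)·Dx + (1 + 5·x + 9·x^2 + 6·x^3)·Dx^2  (order 2).
h: a_k = 0, -9, 9/2, 0, -27/4, 81/5, -27, …
ICs: h(0) = 0, h′(0) = -9.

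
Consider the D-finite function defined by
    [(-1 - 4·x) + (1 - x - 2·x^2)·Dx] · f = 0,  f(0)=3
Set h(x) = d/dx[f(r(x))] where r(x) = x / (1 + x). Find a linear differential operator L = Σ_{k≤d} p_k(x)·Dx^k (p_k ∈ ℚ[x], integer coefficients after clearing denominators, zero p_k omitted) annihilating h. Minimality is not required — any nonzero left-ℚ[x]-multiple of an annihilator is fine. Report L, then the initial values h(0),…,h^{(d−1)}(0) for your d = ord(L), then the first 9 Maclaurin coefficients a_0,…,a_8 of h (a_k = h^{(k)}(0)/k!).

L = (4 + 12·x + 36·x^2 + 20·x^3) + (-1 - 7·x - 9·x^2 + 7·x^3 + 10·x^4)·Dx  (order 1).
h: a_k = 3, 12, 0, 48, -60, 216, -420, 1056, -2268, …
ICs: h(0) = 3.

f: a_k = 3, 3, 9, 15, 33, 63, 129, 255, 513, …
L₀ from L_f via x↦r, Dx↦r'^{-1}Dx.
Derive L from L₀ (diff closure).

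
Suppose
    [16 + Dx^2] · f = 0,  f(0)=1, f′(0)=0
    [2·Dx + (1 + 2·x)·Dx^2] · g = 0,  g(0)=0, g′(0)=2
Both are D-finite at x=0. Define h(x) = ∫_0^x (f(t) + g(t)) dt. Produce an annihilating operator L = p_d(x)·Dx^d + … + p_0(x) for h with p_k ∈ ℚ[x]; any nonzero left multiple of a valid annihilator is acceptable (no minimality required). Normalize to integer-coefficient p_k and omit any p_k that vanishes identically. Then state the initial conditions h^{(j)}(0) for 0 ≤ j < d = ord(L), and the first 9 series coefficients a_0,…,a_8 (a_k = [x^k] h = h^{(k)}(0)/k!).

L = (160 + 256·x + 256·x^2)·Dx^2 + (48 + 224·x + 384·x^2 + 256·x^3)·Dx^3 + (10 + 16·x + 16·x^2)·Dx^4 + (3 + 14·x + 24·x^2 + 16·x^3)·Dx^5  (order 5).
h: a_k = 0, 1, 1, -10/3, 2/3, 4/3, 16/15, -736/315, 16/7, …
ICs: h(0) = 0, h′(0) = 1, h′′(0) = 2, h′′′(0) = -20, h′′′′(0) = 16.

f: a_k = 1, 0, -8, 0, 32/3, 0, -256/45, 0, 512/315, …
g: a_k = 0, 2, -2, 8/3, -4, 32/5, -32/3, 128/7, -32, …
L₀ := lclm(L_f,L_g); ord L₀ ≤ 2+2.
h=∫₀ˣh₀: take L = L₀·Dx.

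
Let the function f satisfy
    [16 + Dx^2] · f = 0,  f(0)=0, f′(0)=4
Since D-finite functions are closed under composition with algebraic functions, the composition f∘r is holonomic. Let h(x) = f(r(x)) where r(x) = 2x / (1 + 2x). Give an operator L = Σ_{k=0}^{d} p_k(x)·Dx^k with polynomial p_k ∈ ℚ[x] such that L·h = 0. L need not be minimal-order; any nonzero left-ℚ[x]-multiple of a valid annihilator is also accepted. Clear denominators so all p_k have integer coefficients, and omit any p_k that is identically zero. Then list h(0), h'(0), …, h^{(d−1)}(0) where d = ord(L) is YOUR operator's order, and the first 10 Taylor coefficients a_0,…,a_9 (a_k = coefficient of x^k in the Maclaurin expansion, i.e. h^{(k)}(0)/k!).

L = 64 + (4 + 24·x + 48·x^2 + 32·x^3)·Dx + (1 + 8·x + 24·x^2 + 32·x^3 + 16·x^4)·Dx^2  (order 2).
h: a_k = 0, 8, -16, -160/3, 448, -24704/15, 3840, -1260032/315, -644096/45, 61650944/567, …
ICs: h(0) = 0, h′(0) = 8.

f: a_k = 0, 4, 0, -32/3, 0, 128/15, 0, -1024/315, 0, 2048/2835, …
Change of var in L_f (x↦r) gives L₀.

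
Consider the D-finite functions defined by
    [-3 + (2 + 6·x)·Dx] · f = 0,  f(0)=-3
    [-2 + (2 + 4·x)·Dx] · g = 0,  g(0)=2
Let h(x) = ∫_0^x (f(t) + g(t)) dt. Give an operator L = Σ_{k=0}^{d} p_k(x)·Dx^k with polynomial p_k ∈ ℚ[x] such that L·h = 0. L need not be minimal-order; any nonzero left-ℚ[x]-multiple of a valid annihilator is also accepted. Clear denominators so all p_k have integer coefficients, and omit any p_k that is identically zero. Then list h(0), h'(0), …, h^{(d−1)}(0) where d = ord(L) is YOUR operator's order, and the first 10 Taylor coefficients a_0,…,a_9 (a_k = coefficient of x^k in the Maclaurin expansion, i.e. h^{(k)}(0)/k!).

L = -3·Dx + (5 + 12·x)·Dx^2 + (2 + 10·x + 12·x^2)·Dx^3  (order 3).
h: a_k = 0, -1, -5/4, 19/24, -65/64, 211/128, -4655/1536, 6177/1024, -208065/16384, 2741453/98304, …
ICs: h(0) = 0, h′(0) = -1, h′′(0) = -5/2.

f: a_k = -3, -9/2, 27/8, -81/16, 1215/128, -5103/256, 45927/1024, -216513/2048, 8444007/32768, -42220035/65536, …
g: a_k = 2, 2, -1, 1, -5/4, 7/4, -21/8, 33/8, -429/64, 715/64, …
L₀ := lclm(L_f,L_g); ord L₀ ≤ 1+1.
Integrate: L := L₀·Dx.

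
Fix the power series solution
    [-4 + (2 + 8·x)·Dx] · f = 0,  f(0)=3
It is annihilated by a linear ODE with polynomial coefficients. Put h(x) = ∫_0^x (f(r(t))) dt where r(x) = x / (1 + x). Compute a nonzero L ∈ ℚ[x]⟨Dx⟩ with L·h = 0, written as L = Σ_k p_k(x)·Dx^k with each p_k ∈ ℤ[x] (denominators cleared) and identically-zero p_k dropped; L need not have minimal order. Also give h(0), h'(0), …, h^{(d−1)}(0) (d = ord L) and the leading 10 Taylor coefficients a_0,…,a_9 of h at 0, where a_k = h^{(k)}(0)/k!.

L = -2·Dx + (1 + 6·x + 5·x^2)·Dx^2  (order 2).
h: a_k = 0, 3, 3, -4, 15/2, -18, 51, -1128/7, 2193/4, -5900/3, …
ICs: h(0) = 0, h′(0) = 3.

f: a_k = 3, 6, -6, 12, -30, 84, -252, 792, -2574, 8580, …
Change of var in L_f (x↦r) gives L₀.
h=∫₀ˣh₀: take L = L₀·Dx.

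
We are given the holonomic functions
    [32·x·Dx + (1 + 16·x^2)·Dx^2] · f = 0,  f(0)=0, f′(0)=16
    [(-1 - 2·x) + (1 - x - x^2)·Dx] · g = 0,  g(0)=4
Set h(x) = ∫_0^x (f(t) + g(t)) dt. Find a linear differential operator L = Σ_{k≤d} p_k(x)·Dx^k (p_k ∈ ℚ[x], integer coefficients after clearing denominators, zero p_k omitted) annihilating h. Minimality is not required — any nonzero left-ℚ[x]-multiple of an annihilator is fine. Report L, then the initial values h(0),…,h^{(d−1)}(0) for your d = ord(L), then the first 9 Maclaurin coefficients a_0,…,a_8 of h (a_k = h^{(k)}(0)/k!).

L = (64 - 256·x - 3904·x^2 - 6912·x^3 - 9696·x^4 - 1536·x^6)·Dx^2 + (-25 - 24·x + 542·x^2 - 780·x^3 - 6800·x^4 - 6560·x^5 - 768·x^6 - 1536·x^7)·Dx^3 + (2 + 17·x + 62·x^2 + 202·x^3 + 445·x^4 - 1136·x^5 - 576·x^6 - 256·x^7 - 256·x^8)·Dx^4  (order 4).
h: a_k = 0, 4, 10, 8/3, -55/3, 4, 2128/15, 52/7, -16237/14, …
ICs: h(0) = 0, h′(0) = 4, h′′(0) = 20, h′′′(0) = 16.

f: a_k = 0, 16, 0, -256/3, 0, 4096/5, 0, -65536/7, 0, …
g: a_k = 4, 4, 8, 12, 20, 32, 52, 84, 136, …
Sum ⇒ L₀ = lclm(L_f,L_g) in ℚ(x)⟨Dx⟩.
h=∫h₀ ⇒ L = L₀·Dx.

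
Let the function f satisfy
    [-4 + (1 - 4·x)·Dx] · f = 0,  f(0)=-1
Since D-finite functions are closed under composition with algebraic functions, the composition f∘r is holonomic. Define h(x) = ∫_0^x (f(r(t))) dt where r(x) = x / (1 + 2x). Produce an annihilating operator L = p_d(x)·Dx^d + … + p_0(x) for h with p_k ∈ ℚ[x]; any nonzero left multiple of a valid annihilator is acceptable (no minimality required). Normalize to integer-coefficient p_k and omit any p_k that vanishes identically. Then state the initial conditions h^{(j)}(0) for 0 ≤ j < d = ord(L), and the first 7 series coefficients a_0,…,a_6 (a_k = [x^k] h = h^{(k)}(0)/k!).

L = 4·Dx + (-1 + 4·x^2)·Dx^2  (order 2).
h: a_k = 0, -1, -2, -8/3, -4, -32/5, -32/3, …
ICs: h(0) = 0, h′(0) = -1.

f: a_k = -1, -4, -16, -64, -256, -1024, -4096, …
f∘r: x↦r, Dx↦Dx/r' in L_f ⇒ L₀.
h=∫₀ˣh₀: take L = L₀·Dx.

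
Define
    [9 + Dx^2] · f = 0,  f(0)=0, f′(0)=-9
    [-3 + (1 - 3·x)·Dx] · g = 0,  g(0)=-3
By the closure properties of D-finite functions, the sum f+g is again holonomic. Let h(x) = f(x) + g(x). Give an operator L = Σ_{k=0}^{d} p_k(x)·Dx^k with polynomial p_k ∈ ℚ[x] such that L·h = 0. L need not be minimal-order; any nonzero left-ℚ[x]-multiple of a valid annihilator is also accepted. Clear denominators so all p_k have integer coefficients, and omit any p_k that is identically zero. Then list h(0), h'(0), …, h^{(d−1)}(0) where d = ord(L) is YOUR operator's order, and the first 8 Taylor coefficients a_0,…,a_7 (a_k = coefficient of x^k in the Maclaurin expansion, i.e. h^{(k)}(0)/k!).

L = (-63 + 54·x - 81·x^2) + (9 - 45·x + 81·x^2 - 81·x^3)·Dx + (-7 + 6·x - 9·x^2)·Dx^2 + (1 - 5·x + 9·x^2 - 9·x^3)·Dx^3  (order 3).
h: a_k = -3, -18, -27, -135/2, -243, -29403/40, -2187, -3673431/560, …
ICs: h(0) = -3, h′(0) = -18, h′′(0) = -54.

f: a_k = 0, -9, 0, 27/2, 0, -243/40, 0, 729/560, …
g: a_k = -3, -9, -27, -81, -243, -729, -2187, -6561, …
L₀ := lclm(L_f,L_g); ord L₀ ≤ 2+1.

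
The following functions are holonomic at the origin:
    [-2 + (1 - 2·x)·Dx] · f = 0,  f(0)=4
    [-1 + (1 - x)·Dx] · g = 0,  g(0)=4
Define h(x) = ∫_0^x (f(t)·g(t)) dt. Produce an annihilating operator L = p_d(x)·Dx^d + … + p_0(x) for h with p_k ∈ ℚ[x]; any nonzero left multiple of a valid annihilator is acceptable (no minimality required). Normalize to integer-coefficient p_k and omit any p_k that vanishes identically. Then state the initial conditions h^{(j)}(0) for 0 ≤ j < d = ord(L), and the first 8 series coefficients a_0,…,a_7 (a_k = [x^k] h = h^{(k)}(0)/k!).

L = (-3 + 4·x)·Dx + (1 - 3·x + 2·x^2)·Dx^2  (order 2).
h: a_k = 0, 16, 24, 112/3, 60, 496/5, 168, 2032/7, …
ICs: h(0) = 0, h′(0) = 16.

f: a_k = 4, 8, 16, 32, 64, 128, 256, 512, …
g: a_k = 4, 4, 4, 4, 4, 4, 4, 4, …
Product ⇒ symmetric product L₀, ord ≤ 1.
h=∫₀ˣh₀: take L = L₀·Dx.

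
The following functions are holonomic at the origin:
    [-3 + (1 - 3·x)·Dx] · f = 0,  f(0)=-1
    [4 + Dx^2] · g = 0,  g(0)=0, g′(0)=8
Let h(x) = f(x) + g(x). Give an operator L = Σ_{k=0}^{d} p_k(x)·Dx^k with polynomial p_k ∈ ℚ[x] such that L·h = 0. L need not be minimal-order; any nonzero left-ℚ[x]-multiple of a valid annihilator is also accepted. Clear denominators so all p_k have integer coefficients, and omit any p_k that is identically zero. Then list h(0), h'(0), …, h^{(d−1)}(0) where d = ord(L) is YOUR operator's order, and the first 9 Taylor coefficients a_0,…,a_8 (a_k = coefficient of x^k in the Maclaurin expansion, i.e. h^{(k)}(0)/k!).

f: a_k = -1, -3, -9, -27, -81, -243, -729, -2187, -6561, …
g: a_k = 0, 8, 0, -16/3, 0, 16/15, 0, -32/315, 0, …
f+g: L₀ = lclm(L_f,L_g), ord ≤ 1+2.
L = (348 - 144·x + 216·x^2) + (-44 + 180·x - 216·x^2 + 216·x^3)·Dx + (87 - 36·x + 54·x^2)·Dx^2 + (-11 + 45·x - 54·x^2 + 54·x^3)·Dx^3  (order 3).
h: a_k = -1, 5, -9, -97/3, -81, -3629/15, -729, -688937/315, -6561, …
ICs: h(0) = -1, h′(0) = 5, h′′(0) = -18.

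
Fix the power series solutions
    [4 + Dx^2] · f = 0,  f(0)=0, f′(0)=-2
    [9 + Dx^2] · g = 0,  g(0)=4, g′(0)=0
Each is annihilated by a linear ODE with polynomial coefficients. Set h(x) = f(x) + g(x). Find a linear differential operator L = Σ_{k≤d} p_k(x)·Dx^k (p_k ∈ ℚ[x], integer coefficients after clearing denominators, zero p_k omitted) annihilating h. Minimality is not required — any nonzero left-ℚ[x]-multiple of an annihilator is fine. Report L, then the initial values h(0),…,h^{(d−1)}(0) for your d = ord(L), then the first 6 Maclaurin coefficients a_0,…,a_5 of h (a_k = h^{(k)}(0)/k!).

L = 36 + 13·Dx^2 + Dx^4  (order 4).
h: a_k = 4, -2, -18, 4/3, 27/2, -4/15, …
ICs: h(0) = 4, h′(0) = -2, h′′(0) = -36, h′′′(0) = 8.

f: a_k = 0, -2, 0, 4/3, 0, -4/15, …
g: a_k = 4, 0, -18, 0, 27/2, 0, …
h₀=f+g: left-lcm gives L₀, ord ≤ 4.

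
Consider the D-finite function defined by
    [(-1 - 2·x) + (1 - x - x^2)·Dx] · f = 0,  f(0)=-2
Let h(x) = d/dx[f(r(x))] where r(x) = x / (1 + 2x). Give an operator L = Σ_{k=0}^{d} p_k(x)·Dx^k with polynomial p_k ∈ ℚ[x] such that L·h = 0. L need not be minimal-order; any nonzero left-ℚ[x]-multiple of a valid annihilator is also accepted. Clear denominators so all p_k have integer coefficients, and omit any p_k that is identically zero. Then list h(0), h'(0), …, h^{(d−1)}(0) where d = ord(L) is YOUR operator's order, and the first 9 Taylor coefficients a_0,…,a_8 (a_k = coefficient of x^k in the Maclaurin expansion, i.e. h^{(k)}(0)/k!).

L = (-6·x - 18·x^2 - 16·x^3) + (-1 - 9·x - 27·x^2 - 30·x^3 - 8·x^4)·Dx  (order 1).
h: a_k = -2, 0, 6, -24, 80, -252, 770, -2304, 6786, …
ICs: h(0) = -2.

f: a_k = -2, -2, -4, -6, -10, -16, -26, -42, -68, …
f∘r: x↦r, Dx↦Dx/r' in L_f ⇒ L₀.
Differentiate: ansatz ord ≤ ord L₀ ⇒ L.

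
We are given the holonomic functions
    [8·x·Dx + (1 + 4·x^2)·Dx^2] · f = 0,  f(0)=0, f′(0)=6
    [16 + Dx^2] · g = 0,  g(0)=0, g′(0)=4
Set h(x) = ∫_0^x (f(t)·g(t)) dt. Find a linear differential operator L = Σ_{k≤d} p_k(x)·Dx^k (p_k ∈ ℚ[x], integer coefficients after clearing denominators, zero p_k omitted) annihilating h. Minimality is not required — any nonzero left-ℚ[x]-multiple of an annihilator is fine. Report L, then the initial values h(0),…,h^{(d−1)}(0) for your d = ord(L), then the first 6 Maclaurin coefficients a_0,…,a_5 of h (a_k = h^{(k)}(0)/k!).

L = (2560 + 29696·x^2 + 118784·x^4 + 262144·x^6 + 262144·x^8)·Dx + (1536·x + 14336·x^3 + 49152·x^5 + 65536·x^7)·Dx^2 + (240 + 3008·x^2 + 13824·x^4 + 32768·x^6 + 32768·x^8)·Dx^3 + (96·x + 896·x^3 + 3072·x^5 + 4096·x^7)·Dx^4 + (5 + 72·x^2 + 400·x^4 + 1024·x^6 + 1024·x^8)·Dx^5  (order 5).
h: a_k = 0, 0, 0, 8, 0, -96/5, …
ICs: h(0) = 0, h′(0) = 0, h′′(0) = 0, h′′′(0) = 48, h′′′′(0) = 0.

f: a_k = 0, 6, 0, -8, 0, 96/5, …
g: a_k = 0, 4, 0, -32/3, 0, 128/15, …
Sym-product of L_f,L_g gives L₀ (≤ ord 4).
Integrate: L := L₀·Dx.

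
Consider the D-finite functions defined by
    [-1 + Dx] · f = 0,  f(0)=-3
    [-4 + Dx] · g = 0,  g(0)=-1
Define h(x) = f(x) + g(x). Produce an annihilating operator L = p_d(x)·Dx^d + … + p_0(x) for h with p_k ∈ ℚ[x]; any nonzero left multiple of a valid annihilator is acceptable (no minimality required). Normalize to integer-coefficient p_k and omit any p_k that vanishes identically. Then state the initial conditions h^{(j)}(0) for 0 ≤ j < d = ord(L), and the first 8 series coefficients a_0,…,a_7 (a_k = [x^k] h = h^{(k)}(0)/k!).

L = 4 - 5·Dx + Dx^2  (order 2).
h: a_k = -4, -7, -19/2, -67/6, -259/24, -1027/120, -4099/720, -2341/720, …
ICs: h(0) = -4, h′(0) = -7.

f: a_k = -3, -3, -3/2, -1/2, -1/8, -1/40, -1/240, -1/1680, …
g: a_k = -1, -4, -8, -32/3, -32/3, -128/15, -256/45, -1024/315, …
Weyl lclm of L_f,L_g ⇒ L₀ (ord ≤ 2).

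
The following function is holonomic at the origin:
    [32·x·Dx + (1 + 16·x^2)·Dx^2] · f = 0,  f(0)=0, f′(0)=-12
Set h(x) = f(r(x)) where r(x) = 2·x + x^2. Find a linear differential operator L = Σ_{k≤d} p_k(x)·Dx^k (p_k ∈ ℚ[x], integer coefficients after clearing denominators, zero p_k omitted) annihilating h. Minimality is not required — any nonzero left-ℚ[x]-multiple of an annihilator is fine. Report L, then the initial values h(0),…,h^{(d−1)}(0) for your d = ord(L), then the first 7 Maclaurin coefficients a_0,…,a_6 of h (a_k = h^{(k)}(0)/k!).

f: a_k = 0, -12, 0, 64, 0, -3072/5, 0, …
Change of var in L_f (x↦r) gives L₀.
L = (-1 + 128·x + 256·x^2 + 192·x^3 + 48·x^4)·Dx + (1 + x + 64·x^2 + 128·x^3 + 80·x^4 + 16·x^5)·Dx^2  (order 2).
h: a_k = 0, -24, -12, 512, 768, -96384/5, -49088, …
ICs: h(0) = 0, h′(0) = -24.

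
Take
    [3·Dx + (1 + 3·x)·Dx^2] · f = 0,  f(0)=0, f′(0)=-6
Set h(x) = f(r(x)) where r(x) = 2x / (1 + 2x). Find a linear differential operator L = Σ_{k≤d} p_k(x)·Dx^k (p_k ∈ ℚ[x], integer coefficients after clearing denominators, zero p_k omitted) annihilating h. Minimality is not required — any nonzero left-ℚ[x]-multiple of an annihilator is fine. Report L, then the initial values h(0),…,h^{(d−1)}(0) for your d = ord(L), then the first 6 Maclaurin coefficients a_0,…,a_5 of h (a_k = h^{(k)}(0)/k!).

L = (10 + 32·x)·Dx + (1 + 10·x + 16·x^2)·Dx^2  (order 2).
h: a_k = 0, -12, 60, -336, 2040, -65472/5, …
ICs: h(0) = 0, h′(0) = -12.

f: a_k = 0, -6, 9, -18, 81/2, -486/5, …
Change of var in L_f (x↦r) gives L₀.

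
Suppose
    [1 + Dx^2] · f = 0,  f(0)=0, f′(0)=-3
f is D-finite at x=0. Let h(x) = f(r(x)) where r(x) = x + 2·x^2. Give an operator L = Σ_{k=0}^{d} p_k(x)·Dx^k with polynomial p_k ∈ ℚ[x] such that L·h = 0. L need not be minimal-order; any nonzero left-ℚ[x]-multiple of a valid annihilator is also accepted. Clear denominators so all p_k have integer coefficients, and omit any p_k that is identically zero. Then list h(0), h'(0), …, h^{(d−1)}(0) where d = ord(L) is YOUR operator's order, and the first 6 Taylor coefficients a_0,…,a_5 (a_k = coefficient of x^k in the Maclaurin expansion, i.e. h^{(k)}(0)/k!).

L = (1 + 12·x + 48·x^2 + 64·x^3) - 4·Dx + (1 + 4·x)·Dx^2  (order 2).
h: a_k = 0, -3, -6, 1/2, 3, 239/40, …
ICs: h(0) = 0, h′(0) = -3.

f: a_k = 0, -3, 0, 1/2, 0, -1/40, …
L₀ from L_f via x↦r, Dx↦r'^{-1}Dx.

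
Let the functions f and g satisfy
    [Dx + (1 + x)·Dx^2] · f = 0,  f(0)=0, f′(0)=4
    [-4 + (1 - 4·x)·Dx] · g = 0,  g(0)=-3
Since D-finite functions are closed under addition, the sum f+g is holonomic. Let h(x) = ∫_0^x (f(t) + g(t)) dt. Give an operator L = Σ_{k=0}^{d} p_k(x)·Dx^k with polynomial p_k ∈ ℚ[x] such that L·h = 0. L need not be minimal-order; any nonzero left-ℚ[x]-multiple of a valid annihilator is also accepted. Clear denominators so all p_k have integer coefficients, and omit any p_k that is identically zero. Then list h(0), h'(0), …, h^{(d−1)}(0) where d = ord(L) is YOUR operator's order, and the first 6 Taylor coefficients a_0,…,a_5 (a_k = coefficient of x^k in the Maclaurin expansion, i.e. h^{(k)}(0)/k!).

f: a_k = 0, 4, -2, 4/3, -1, 4/5, …
g: a_k = -3, -12, -48, -192, -768, -3072, …
Weyl lclm of L_f,L_g ⇒ L₀ (ord ≤ 3).
∫: right-multiply L₀ by Dx.
L = (-112 - 32·x)·Dx^2 + (-94 - 208·x - 64·x^2)·Dx^3 + (9 - 23·x - 48·x^2 - 16·x^3)·Dx^4  (order 4).
h: a_k = 0, -3, -4, -50/3, -143/3, -769/5, …
ICs: h(0) = 0, h′(0) = -3, h′′(0) = -8, h′′′(0) = -100.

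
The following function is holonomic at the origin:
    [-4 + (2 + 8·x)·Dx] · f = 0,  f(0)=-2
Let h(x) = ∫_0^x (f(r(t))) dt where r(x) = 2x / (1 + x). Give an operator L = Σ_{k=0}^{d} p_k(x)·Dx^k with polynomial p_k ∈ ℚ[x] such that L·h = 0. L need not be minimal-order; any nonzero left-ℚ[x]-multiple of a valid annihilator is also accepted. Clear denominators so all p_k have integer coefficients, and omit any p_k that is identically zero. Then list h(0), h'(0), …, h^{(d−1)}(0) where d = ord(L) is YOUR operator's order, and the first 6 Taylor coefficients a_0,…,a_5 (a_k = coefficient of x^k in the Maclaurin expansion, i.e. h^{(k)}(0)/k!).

L = -4·Dx + (1 + 10·x + 9·x^2)·Dx^2  (order 2).
h: a_k = 0, -2, -4, 8, -26, 568/5, …
ICs: h(0) = 0, h′(0) = -2.

f: a_k = -2, -4, 4, -8, 20, -56, …
Substitute x→r, Dx→(1/r')Dx; clear ⇒ L₀.
∫: right-multiply L₀ by Dx.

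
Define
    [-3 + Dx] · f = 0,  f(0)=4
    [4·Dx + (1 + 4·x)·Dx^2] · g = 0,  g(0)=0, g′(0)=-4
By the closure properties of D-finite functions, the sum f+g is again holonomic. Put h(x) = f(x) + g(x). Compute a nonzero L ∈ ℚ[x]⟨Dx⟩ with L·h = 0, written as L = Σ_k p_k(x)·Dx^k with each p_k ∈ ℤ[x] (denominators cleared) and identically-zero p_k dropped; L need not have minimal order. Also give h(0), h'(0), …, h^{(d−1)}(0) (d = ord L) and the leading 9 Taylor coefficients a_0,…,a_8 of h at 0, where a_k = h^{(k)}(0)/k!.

L = (-132 - 144·x)·Dx + (23 - 72·x - 144·x^2)·Dx^2 + (7 + 40·x + 48·x^2)·Dx^3  (order 3).
h: a_k = 4, 8, 26, -10/3, 155/2, -1967/10, 41203/60, -327437/140, 9175769/1120, …
ICs: h(0) = 4, h′(0) = 8, h′′(0) = 52.

f: a_k = 4, 12, 18, 18, 27/2, 81/10, 81/20, 243/140, 729/1120, …
g: a_k = 0, -4, 8, -64/3, 64, -1024/5, 2048/3, -16384/7, 8192, …
Sum ⇒ L₀ = lclm(L_f,L_g) in ℚ(x)⟨Dx⟩.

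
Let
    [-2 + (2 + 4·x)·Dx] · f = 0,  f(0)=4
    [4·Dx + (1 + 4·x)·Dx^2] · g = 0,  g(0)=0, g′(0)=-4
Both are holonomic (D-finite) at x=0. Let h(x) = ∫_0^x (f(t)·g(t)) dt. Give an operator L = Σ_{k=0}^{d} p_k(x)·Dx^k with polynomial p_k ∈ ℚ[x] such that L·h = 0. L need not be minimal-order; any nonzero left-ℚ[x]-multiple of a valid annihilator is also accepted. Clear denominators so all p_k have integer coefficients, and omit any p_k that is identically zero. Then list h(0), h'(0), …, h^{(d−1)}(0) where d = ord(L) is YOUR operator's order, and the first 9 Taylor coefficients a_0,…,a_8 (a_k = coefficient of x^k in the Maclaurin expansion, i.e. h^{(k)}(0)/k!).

L = (-1 + 4·x)·Dx + (2 + 4·x)·Dx^2 + (1 + 8·x + 20·x^2 + 16·x^3)·Dx^3  (order 3).
h: a_k = 0, 0, -8, 16/3, -34/3, 88/3, -3709/45, 8534/35, -209709/280, …
ICs: h(0) = 0, h′(0) = 0, h′′(0) = -16.

f: a_k = 4, 4, -2, 2, -5/2, 7/2, -21/4, 33/4, -429/32, …
g: a_k = 0, -4, 8, -64/3, 64, -1024/5, 2048/3, -16384/7, 8192, …
Sym-product of L_f,L_g gives L₀ (≤ ord 2).
h=∫h₀ ⇒ L = L₀·Dx.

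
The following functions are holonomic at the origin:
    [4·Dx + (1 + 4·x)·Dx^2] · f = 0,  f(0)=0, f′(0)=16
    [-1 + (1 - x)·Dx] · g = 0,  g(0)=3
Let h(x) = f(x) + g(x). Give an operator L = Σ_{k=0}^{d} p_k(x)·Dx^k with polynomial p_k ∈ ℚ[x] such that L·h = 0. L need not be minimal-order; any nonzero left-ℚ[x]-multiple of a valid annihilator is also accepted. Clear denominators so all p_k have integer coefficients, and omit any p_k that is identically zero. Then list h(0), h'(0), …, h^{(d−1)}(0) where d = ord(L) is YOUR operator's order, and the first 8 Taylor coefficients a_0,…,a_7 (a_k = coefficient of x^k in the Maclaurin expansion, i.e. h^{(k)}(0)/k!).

f: a_k = 0, 16, -32, 256/3, -256, 4096/5, -8192/3, 65536/7, …
g: a_k = 3, 3, 3, 3, 3, 3, 3, 3, …
Sum ⇒ L₀ = lclm(L_f,L_g) in ℚ(x)⟨Dx⟩.
L = (-44 - 16·x)·Dx + (13 - 56·x - 32·x^2)·Dx^2 + (3 + 11·x - 6·x^2 - 8·x^3)·Dx^3  (order 3).
h: a_k = 3, 19, -29, 265/3, -253, 4111/5, -8183/3, 65557/7, …
ICs: h(0) = 3, h′(0) = 19, h′′(0) = -58.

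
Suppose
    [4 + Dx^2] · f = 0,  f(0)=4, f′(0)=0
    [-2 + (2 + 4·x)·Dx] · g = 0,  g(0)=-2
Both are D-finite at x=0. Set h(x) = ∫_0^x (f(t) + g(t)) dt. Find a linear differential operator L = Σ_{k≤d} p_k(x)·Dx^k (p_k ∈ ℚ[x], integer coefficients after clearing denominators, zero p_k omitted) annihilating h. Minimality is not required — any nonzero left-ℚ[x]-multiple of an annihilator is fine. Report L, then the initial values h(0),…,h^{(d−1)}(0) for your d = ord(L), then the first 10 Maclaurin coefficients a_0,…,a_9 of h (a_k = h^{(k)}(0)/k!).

L = (-28 - 64·x - 64·x^2)·Dx + (12 + 88·x + 192·x^2 + 128·x^3)·Dx^2 + (-7 - 16·x - 16·x^2)·Dx^3 + (3 + 22·x + 48·x^2 + 32·x^3)·Dx^4  (order 4).
h: a_k = 0, 2, -1, -7/3, -1/4, 47/60, -7/24, 817/2520, -33/64, 135647/181440, …
ICs: h(0) = 0, h′(0) = 2, h′′(0) = -2, h′′′(0) = -14.

f: a_k = 4, 0, -8, 0, 8/3, 0, -16/45, 0, 8/315, 0, …
g: a_k = -2, -2, 1, -1, 5/4, -7/4, 21/8, -33/8, 429/64, -715/64, …
Weyl lclm of L_f,L_g ⇒ L₀ (ord ≤ 3).
h=∫h₀ ⇒ L = L₀·Dx.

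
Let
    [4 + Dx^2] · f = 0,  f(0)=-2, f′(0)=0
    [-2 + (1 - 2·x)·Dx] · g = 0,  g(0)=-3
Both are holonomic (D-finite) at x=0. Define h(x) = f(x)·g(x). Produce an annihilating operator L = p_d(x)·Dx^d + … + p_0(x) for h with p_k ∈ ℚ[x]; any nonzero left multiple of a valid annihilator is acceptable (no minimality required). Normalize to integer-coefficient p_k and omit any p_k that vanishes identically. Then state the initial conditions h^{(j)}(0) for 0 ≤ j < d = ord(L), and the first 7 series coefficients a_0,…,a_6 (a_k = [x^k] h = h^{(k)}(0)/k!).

f: a_k = -2, 0, 4, 0, -4/3, 0, 8/45, …
g: a_k = -3, -6, -12, -24, -48, -96, -192, …
f·g: L₀ = L_f ⊗_s L_g, ord ≤ 2·1.
L = (-4 + 8·x) + 4·Dx + (-1 + 2·x)·Dx^2  (order 2).
h: a_k = 6, 12, 12, 24, 52, 104, 3112/15, …
ICs: h(0) = 6, h′(0) = 12.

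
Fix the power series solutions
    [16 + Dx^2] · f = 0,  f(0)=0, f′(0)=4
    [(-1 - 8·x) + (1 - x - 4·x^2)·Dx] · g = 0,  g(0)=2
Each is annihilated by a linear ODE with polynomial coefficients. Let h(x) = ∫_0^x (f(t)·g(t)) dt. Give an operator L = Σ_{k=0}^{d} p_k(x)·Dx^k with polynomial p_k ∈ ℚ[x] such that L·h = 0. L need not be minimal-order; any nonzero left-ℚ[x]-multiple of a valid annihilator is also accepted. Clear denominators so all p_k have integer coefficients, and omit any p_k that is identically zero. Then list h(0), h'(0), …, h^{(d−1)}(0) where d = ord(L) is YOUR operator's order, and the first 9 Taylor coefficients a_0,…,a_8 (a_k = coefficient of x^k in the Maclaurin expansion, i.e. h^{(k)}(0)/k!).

L = (-8 + 16·x + 64·x^2)·Dx + (2 + 16·x)·Dx^2 + (-1 + x + 4·x^2)·Dx^3  (order 3).
h: a_k = 0, 0, 4, 8/3, 14/3, 152/15, 356/15, 5176/105, 35759/315, …
ICs: h(0) = 0, h′(0) = 0, h′′(0) = 8.

f: a_k = 0, 4, 0, -32/3, 0, 128/15, 0, -1024/315, 0, …
g: a_k = 2, 2, 10, 18, 58, 130, 362, 882, 2330, …
f·g: L₀ = L_f ⊗_s L_g, ord ≤ 2·1.
h=∫₀ˣh₀: take L = L₀·Dx.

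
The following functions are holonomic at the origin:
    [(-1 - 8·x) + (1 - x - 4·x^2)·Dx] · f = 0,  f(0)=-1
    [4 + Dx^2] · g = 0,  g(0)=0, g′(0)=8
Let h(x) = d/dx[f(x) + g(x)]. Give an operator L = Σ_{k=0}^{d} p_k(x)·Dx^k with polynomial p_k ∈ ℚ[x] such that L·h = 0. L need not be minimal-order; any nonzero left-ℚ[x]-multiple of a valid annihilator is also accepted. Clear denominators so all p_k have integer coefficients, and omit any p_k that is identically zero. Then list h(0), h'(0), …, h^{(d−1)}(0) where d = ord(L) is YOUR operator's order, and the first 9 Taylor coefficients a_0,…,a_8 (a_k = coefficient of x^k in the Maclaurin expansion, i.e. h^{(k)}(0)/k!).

f: a_k = -1, -1, -5, -9, -29, -65, -181, -441, -1165, …
g: a_k = 0, 8, 0, -16/3, 0, 16/15, 0, -32/315, 0, …
Weyl lclm of L_f,L_g ⇒ L₀ (ord ≤ 3).
Derive L from L₀ (diff closure).
L = (1472 + 8672·x + 38224·x^2 + 28480·x^3 + 58880·x^4 + 9216·x^5 + 12288·x^6) + (-116 - 892·x + 504·x^2 + 2312·x^3 + 5920·x^4 + 10368·x^5 + 3584·x^6 + 4096·x^7)·Dx + (368 + 2168·x + 9556·x^2 + 7120·x^3 + 14720·x^4 + 2304·x^5 + 3072·x^6)·Dx^2 + (-29 - 223·x + 126·x^2 + 578·x^3 + 1480·x^4 + 2592·x^5 + 896·x^6 + 1024·x^7)·Dx^3  (order 3).
h: a_k = 7, -10, -43, -116, -959/3, -1086, -138947/45, -9320, -8303699/315, …
ICs: h(0) = 7, h′(0) = -10, h′′(0) = -86.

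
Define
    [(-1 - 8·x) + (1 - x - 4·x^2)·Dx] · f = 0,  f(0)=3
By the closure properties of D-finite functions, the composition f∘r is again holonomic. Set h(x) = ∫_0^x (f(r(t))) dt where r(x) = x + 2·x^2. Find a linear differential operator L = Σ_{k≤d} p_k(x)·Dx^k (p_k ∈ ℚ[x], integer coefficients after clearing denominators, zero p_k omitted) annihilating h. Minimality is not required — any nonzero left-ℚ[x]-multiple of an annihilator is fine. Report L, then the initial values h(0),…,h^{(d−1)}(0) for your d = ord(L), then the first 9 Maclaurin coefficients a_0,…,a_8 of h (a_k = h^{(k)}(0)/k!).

f: a_k = 3, 3, 15, 27, 87, 195, 543, 1323, 3495, …
h₀=f(r): pull back L_f along r ⇒ L₀.
∫: right-multiply L₀ by Dx.
L = (1 + 12·x + 48·x^2 + 64·x^3)·Dx + (-1 + x + 6·x^2 + 16·x^3 + 16·x^4)·Dx^2  (order 2).
h: a_k = 0, 3, 3/2, 7, 87/4, 309/5, 405/2, 4797/7, 18423/8, …
ICs: h(0) = 0, h′(0) = 3.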